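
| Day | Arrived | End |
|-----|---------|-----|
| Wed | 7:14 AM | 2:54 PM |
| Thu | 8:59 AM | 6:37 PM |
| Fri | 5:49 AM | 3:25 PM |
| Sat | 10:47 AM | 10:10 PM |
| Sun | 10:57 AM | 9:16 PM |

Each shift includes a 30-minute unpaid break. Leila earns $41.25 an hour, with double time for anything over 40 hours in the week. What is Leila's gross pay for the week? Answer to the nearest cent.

$2153.25

Wed: 7:14 AM–2:54 PM = 7 h 40 min; less 30 min break → 7 h 10 min
Thu: 8:59 AM–6:37 PM = 9 h 38 min; less 30 min break → 9 h 8 min
Fri: 5:49 AM–3:25 PM = 9 h 36 min; less 30 min break → 9 h 6 min
Sat: 10:47 AM–10:10 PM = 11 h 23 min; less 30 min break → 10 h 53 min
Sun: 10:57 AM–9:16 PM = 10 h 19 min; less 30 min break → 9 h 49 min
Total worked: 46 h 6 min = 2766 min.
Regular 40 h 0 min = 2400 min at $41.25/h; overtime 6 h 6 min = 366 min at $82.50/h.
Pay = (2400 × $41.25 + 366 × $82.50) ÷ 60 = $2153.25.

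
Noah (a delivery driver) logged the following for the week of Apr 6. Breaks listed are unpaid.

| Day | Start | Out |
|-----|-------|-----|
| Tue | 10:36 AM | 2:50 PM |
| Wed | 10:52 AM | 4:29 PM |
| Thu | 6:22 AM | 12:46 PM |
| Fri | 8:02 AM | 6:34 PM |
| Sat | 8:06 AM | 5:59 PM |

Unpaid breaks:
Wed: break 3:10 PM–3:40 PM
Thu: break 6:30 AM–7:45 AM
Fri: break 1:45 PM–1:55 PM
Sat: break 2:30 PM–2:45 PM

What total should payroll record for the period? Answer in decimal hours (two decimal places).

Tue: 10:36 AM–2:50 PM = 4 h 14 min
Wed: 10:52 AM–4:29 PM = 5 h 37 min; less 30 min break → 5 h 7 min
Thu: 6:22 AM–12:46 PM = 6 h 24 min; less 75 min break → 5 h 9 min
Fri: 8:02 AM–6:34 PM = 10 h 32 min; less 10 min break → 10 h 22 min
Sat: 8:06 AM–5:59 PM = 9 h 53 min; less 15 min break → 9 h 38 min
Total: 4 h 14 min + 5 h 7 min + 5 h 9 min + 10 h 22 min + 9 h 38 min = 34 h 30 min.

34.50 hours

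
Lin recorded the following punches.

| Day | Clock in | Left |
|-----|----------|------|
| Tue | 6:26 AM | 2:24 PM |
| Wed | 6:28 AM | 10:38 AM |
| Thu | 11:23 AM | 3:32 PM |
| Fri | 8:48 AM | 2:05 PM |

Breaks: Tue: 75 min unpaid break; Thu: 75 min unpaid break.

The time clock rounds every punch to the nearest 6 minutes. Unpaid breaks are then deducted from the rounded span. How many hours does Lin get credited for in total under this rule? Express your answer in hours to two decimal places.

19.00 hours

Tue: in 6:26 AM→6:24 AM, out 2:24 PM→2:24 PM; 8 h 0 min − 75 min = 6 h 45 min
Wed: in 6:28 AM→6:30 AM, out 10:38 AM→10:36 AM; 4 h 6 min
Thu: in 11:23 AM→11:24 AM, out 3:32 PM→3:30 PM; 4 h 6 min − 75 min = 2 h 51 min
Fri: in 8:48 AM→8:48 AM, out 2:05 PM→2:06 PM; 5 h 18 min
Total credited: 19 h 0 min.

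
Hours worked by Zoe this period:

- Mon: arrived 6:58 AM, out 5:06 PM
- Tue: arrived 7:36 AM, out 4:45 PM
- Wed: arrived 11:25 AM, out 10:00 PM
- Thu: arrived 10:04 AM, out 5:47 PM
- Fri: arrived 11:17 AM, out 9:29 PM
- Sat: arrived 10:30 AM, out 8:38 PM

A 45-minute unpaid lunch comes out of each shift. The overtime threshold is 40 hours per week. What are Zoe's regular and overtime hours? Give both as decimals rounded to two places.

Mon: 6:58 AM–5:06 PM = 10 h 8 min; less 45 min break → 9 h 23 min
Tue: 7:36 AM–4:45 PM = 9 h 9 min; less 45 min break → 8 h 24 min
Wed: 11:25 AM–10:00 PM = 10 h 35 min; less 45 min break → 9 h 50 min
Thu: 10:04 AM–5:47 PM = 7 h 43 min; less 45 min break → 6 h 58 min
Fri: 11:17 AM–9:29 PM = 10 h 12 min; less 45 min break → 9 h 27 min
Sat: 10:30 AM–8:38 PM = 10 h 8 min; less 45 min break → 9 h 23 min
Total worked: 53 h 25 min = 53.42 h.
Threshold 40 h → overtime 13 h 25 min, regular 40 h 0 min.

Regular 40.00 hours, overtime 13.42 hours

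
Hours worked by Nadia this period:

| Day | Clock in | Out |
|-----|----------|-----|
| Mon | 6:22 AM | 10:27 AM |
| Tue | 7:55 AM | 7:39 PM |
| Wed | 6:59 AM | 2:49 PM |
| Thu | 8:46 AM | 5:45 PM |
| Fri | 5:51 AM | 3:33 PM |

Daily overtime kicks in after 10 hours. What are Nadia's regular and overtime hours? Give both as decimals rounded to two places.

Regular 40.60 hours, overtime 1.73 hours

Mon: 6:22 AM–10:27 AM = 4 h 5 min
Tue: 7:55 AM–7:39 PM = 11 h 44 min
Wed: 6:59 AM–2:49 PM = 7 h 50 min
Thu: 8:46 AM–5:45 PM = 8 h 59 min
Fri: 5:51 AM–3:33 PM = 9 h 42 min
Mon reg 4 h 5 min / OT 0 h 0 min; Tue reg 10 h 0 min / OT 1 h 44 min; Wed reg 7 h 50 min / OT 0 h 0 min; Thu reg 8 h 59 min / OT 0 h 0 min; Fri reg 9 h 42 min / OT 0 h 0 min.
Totals: regular 40 h 36 min, overtime 1 h 44 min.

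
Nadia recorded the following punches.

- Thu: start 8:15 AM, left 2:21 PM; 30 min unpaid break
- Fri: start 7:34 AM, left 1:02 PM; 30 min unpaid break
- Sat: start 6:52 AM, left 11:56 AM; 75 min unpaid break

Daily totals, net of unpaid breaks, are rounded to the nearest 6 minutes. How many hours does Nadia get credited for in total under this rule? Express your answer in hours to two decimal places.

Thu: 8:15 AM–2:21 PM = 6 h 6 min − 30 min = 5 h 36 min → rounds to 5 h 36 min
Fri: 7:34 AM–1:02 PM = 5 h 28 min − 30 min = 4 h 58 min → rounds to 5 h 0 min
Sat: 6:52 AM–11:56 AM = 5 h 4 min − 75 min = 3 h 49 min → rounds to 3 h 48 min
Total credited: 14 h 24 min.

14.40 hours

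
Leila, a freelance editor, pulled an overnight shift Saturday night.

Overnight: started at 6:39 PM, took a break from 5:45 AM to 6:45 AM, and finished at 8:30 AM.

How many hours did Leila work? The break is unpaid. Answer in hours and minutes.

12 h 51 min

Overnight: 6:39 PM → midnight = 5 h 21 min; midnight → 8:30 AM = 8 h 30 min; span 13 h 51 min; less 60 min break → 12 h 51 min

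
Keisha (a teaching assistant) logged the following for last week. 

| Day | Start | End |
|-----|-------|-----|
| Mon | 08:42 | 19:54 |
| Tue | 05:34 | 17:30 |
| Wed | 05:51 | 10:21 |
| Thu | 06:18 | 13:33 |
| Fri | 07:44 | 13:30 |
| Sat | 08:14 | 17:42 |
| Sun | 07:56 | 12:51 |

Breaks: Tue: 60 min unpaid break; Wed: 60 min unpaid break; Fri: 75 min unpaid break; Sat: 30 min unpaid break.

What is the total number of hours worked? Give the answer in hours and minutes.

Mon: 08:42–19:54 = 11 h 12 min
Tue: 05:34–17:30 = 11 h 56 min; less 60 min break → 10 h 56 min
Wed: 05:51–10:21 = 4 h 30 min; less 60 min break → 3 h 30 min
Thu: 06:18–13:33 = 7 h 15 min
Fri: 07:44–13:30 = 5 h 46 min; less 75 min break → 4 h 31 min
Sat: 08:14–17:42 = 9 h 28 min; less 30 min break → 8 h 58 min
Sun: 07:56–12:51 = 4 h 55 min
Total: 11 h 12 min + 10 h 56 min + 3 h 30 min + 7 h 15 min + 4 h 31 min + 8 h 58 min + 4 h 55 min = 51 h 17 min.

51 h 17 min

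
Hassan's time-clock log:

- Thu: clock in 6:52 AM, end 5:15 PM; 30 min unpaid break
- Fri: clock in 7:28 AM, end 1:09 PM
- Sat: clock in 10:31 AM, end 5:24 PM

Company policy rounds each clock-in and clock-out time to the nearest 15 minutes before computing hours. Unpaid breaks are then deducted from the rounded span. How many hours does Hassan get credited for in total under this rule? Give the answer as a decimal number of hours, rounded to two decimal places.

Thu: in 6:52 AM→6:45 AM, out 5:15 PM→5:15 PM; 10 h 30 min − 30 min = 10 h 0 min
Fri: in 7:28 AM→7:30 AM, out 1:09 PM→1:15 PM; 5 h 45 min
Sat: in 10:31 AM→10:30 AM, out 5:24 PM→5:30 PM; 7 h 0 min
Total credited: 22 h 45 min.

22.75 hours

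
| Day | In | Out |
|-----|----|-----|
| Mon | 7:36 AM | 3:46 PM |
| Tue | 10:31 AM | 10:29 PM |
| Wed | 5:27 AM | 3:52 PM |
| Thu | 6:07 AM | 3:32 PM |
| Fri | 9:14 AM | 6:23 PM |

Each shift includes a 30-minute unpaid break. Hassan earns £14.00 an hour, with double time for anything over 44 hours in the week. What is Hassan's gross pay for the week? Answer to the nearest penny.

£689.27

Mon: 7:36 AM–3:46 PM = 8 h 10 min; less 30 min break → 7 h 40 min
Tue: 10:31 AM–10:29 PM = 11 h 58 min; less 30 min break → 11 h 28 min
Wed: 5:27 AM–3:52 PM = 10 h 25 min; less 30 min break → 9 h 55 min
Thu: 6:07 AM–3:32 PM = 9 h 25 min; less 30 min break → 8 h 55 min
Fri: 9:14 AM–6:23 PM = 9 h 9 min; less 30 min break → 8 h 39 min
Total worked: 46 h 37 min = 2797 min.
Regular 44 h 0 min = 2640 min at £14.00/h; overtime 2 h 37 min = 157 min at £28.00/h.
Pay = (2640 × £14.00 + 157 × £28.00) ÷ 60 = £689.27.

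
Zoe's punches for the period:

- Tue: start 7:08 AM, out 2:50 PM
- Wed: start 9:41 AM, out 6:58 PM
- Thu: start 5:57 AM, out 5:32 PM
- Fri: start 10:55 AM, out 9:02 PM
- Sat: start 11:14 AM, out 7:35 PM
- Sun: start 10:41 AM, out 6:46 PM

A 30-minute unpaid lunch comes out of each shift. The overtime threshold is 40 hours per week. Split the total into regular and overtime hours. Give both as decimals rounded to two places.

Regular 40.00 hours, overtime 12.12 hours

Tue: 7:08 AM–2:50 PM = 7 h 42 min; less 30 min break → 7 h 12 min
Wed: 9:41 AM–6:58 PM = 9 h 17 min; less 30 min break → 8 h 47 min
Thu: 5:57 AM–5:32 PM = 11 h 35 min; less 30 min break → 11 h 5 min
Fri: 10:55 AM–9:02 PM = 10 h 7 min; less 30 min break → 9 h 37 min
Sat: 11:14 AM–7:35 PM = 8 h 21 min; less 30 min break → 7 h 51 min
Sun: 10:41 AM–6:46 PM = 8 h 5 min; less 30 min break → 7 h 35 min
Total worked: 52 h 7 min = 52.12 h.
Threshold 40 h → overtime 12 h 7 min, regular 40 h 0 min.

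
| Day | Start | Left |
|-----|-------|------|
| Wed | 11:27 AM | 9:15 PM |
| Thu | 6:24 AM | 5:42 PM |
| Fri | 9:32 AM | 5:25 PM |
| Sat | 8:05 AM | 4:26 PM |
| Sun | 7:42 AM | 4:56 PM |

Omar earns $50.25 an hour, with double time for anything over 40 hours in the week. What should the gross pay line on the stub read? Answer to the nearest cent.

$2669.95

Wed: 11:27 AM–9:15 PM = 9 h 48 min
Thu: 6:24 AM–5:42 PM = 11 h 18 min
Fri: 9:32 AM–5:25 PM = 7 h 53 min
Sat: 8:05 AM–4:26 PM = 8 h 21 min
Sun: 7:42 AM–4:56 PM = 9 h 14 min
Total worked: 46 h 34 min = 2794 min.
Regular 40 h 0 min = 2400 min at $50.25/h; overtime 6 h 34 min = 394 min at $100.50/h.
Pay = (2400 × $50.25 + 394 × $100.50) ÷ 60 = $2669.95.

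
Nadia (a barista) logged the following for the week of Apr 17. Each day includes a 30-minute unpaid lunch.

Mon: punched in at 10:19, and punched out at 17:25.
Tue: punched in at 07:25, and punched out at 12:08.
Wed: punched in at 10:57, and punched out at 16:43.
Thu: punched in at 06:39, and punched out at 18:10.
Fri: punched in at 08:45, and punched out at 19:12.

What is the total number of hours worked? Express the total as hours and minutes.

37 h 3 min

Mon: 10:19–17:25 = 7 h 6 min; less 30 min break → 6 h 36 min
Tue: 07:25–12:08 = 4 h 43 min; less 30 min break → 4 h 13 min
Wed: 10:57–16:43 = 5 h 46 min; less 30 min break → 5 h 16 min
Thu: 06:39–18:10 = 11 h 31 min; less 30 min break → 11 h 1 min
Fri: 08:45–19:12 = 10 h 27 min; less 30 min break → 9 h 57 min
Total: 6 h 36 min + 4 h 13 min + 5 h 16 min + 11 h 1 min + 9 h 57 min = 37 h 3 min.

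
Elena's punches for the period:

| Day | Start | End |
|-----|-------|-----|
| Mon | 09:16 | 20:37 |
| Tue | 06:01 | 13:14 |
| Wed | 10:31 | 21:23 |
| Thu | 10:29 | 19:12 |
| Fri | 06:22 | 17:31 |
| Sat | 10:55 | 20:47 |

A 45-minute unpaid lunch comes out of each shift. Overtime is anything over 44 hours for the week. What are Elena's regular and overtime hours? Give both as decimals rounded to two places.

Mon: 09:16–20:37 = 11 h 21 min; less 45 min break → 10 h 36 min
Tue: 06:01–13:14 = 7 h 13 min; less 45 min break → 6 h 28 min
Wed: 10:31–21:23 = 10 h 52 min; less 45 min break → 10 h 7 min
Thu: 10:29–19:12 = 8 h 43 min; less 45 min break → 7 h 58 min
Fri: 06:22–17:31 = 11 h 9 min; less 45 min break → 10 h 24 min
Sat: 10:55–20:47 = 9 h 52 min; less 45 min break → 9 h 7 min
Total worked: 54 h 40 min = 54.67 h.
Threshold 44 h → overtime 10 h 40 min, regular 44 h 0 min.

Regular 44.00 hours, overtime 10.67 hours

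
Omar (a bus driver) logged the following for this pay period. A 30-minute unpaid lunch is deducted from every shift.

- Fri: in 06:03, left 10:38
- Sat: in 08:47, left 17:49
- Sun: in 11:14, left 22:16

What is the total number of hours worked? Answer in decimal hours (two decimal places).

Fri: 06:03–10:38 = 4 h 35 min; less 30 min break → 4 h 5 min
Sat: 08:47–17:49 = 9 h 2 min; less 30 min break → 8 h 32 min
Sun: 11:14–22:16 = 11 h 2 min; less 30 min break → 10 h 32 min
Total: 4 h 5 min + 8 h 32 min + 10 h 32 min = 23 h 9 min.

23.15 hours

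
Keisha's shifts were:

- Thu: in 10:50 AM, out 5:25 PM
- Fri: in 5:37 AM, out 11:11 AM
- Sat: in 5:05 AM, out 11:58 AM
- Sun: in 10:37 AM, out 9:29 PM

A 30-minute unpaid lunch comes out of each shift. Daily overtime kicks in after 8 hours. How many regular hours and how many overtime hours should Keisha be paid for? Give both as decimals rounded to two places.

Regular 25.53 hours, overtime 2.37 hours

Thu: 10:50 AM–5:25 PM = 6 h 35 min; less 30 min break → 6 h 5 min
Fri: 5:37 AM–11:11 AM = 5 h 34 min; less 30 min break → 5 h 4 min
Sat: 5:05 AM–11:58 AM = 6 h 53 min; less 30 min break → 6 h 23 min
Sun: 10:37 AM–9:29 PM = 10 h 52 min; less 30 min break → 10 h 22 min
Thu reg 6 h 5 min / OT 0 h 0 min; Fri reg 5 h 4 min / OT 0 h 0 min; Sat reg 6 h 23 min / OT 0 h 0 min; Sun reg 8 h 0 min / OT 2 h 22 min.
Totals: regular 25 h 32 min, overtime 2 h 22 min.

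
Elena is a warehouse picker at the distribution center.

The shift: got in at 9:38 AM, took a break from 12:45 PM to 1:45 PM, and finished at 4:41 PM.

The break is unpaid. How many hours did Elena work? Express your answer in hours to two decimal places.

6.05 hours

The shift: 9:38 AM–4:41 PM = 7 h 3 min; less 60 min break → 6 h 3 min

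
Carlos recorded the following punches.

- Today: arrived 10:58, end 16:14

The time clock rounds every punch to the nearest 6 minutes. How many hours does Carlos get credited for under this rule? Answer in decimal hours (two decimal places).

5.20 hours

Today: in 10:58→11:00, out 16:14→16:12; 5 h 12 min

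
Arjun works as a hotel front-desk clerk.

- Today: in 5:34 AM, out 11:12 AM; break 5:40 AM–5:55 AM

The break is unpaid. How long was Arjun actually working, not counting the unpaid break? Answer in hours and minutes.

5 h 23 min

Today: 5:34 AM–11:12 AM = 5 h 38 min; less 15 min break → 5 h 23 min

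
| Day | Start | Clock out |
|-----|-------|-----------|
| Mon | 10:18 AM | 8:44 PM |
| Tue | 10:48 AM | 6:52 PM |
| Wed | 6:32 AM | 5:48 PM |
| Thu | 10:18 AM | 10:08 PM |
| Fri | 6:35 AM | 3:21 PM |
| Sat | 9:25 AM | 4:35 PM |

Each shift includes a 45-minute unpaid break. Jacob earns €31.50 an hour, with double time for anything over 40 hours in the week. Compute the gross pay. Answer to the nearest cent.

Mon: 10:18 AM–8:44 PM = 10 h 26 min; less 45 min break → 9 h 41 min
Tue: 10:48 AM–6:52 PM = 8 h 4 min; less 45 min break → 7 h 19 min
Wed: 6:32 AM–5:48 PM = 11 h 16 min; less 45 min break → 10 h 31 min
Thu: 10:18 AM–10:08 PM = 11 h 50 min; less 45 min break → 11 h 5 min
Fri: 6:35 AM–3:21 PM = 8 h 46 min; less 45 min break → 8 h 1 min
Sat: 9:25 AM–4:35 PM = 7 h 10 min; less 45 min break → 6 h 25 min
Total worked: 53 h 2 min = 3182 min.
Regular 40 h 0 min = 2400 min at €31.50/h; overtime 13 h 2 min = 782 min at €63.00/h.
Pay = (2400 × €31.50 + 782 × €63.00) ÷ 60 = €2081.10.

€2081.10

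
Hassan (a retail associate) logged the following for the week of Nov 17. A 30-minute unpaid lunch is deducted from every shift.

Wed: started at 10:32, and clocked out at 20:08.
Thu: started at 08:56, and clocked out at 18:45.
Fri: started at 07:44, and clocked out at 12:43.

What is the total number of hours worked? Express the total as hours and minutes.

22 h 54 min

Wed: 10:32–20:08 = 9 h 36 min; less 30 min break → 9 h 6 min
Thu: 08:56–18:45 = 9 h 49 min; less 30 min break → 9 h 19 min
Fri: 07:44–12:43 = 4 h 59 min; less 30 min break → 4 h 29 min
Total: 9 h 6 min + 9 h 19 min + 4 h 29 min = 22 h 54 min.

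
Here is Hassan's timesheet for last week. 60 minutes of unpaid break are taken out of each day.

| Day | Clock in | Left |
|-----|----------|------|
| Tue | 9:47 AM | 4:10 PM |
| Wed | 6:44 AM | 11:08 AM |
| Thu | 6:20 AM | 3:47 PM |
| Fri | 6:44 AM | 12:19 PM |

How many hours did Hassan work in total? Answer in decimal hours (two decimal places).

Tue: 9:47 AM–4:10 PM = 6 h 23 min; less 60 min break → 5 h 23 min
Wed: 6:44 AM–11:08 AM = 4 h 24 min; less 60 min break → 3 h 24 min
Thu: 6:20 AM–3:47 PM = 9 h 27 min; less 60 min break → 8 h 27 min
Fri: 6:44 AM–12:19 PM = 5 h 35 min; less 60 min break → 4 h 35 min
Total: 5 h 23 min + 3 h 24 min + 8 h 27 min + 4 h 35 min = 21 h 49 min.

21.82 hours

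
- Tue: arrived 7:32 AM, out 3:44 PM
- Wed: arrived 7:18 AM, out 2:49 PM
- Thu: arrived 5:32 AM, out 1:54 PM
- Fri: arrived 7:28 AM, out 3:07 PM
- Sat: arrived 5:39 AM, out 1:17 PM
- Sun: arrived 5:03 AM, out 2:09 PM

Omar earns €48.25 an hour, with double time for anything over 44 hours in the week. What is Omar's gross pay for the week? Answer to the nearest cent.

Tue: 7:32 AM–3:44 PM = 8 h 12 min
Wed: 7:18 AM–2:49 PM = 7 h 31 min
Thu: 5:32 AM–1:54 PM = 8 h 22 min
Fri: 7:28 AM–3:07 PM = 7 h 39 min
Sat: 5:39 AM–1:17 PM = 7 h 38 min
Sun: 5:03 AM–2:09 PM = 9 h 6 min
Total worked: 48 h 28 min = 2908 min.
Regular 44 h 0 min = 2640 min at €48.25/h; overtime 4 h 28 min = 268 min at €96.50/h.
Pay = (2640 × €48.25 + 268 × €96.50) ÷ 60 = €2554.03.

€2554.03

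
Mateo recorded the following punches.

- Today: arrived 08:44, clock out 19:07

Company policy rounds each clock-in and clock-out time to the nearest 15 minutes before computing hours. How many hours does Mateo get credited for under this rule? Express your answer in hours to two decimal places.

10.25 hours

Today: in 08:44→08:45, out 19:07→19:00; 10 h 15 min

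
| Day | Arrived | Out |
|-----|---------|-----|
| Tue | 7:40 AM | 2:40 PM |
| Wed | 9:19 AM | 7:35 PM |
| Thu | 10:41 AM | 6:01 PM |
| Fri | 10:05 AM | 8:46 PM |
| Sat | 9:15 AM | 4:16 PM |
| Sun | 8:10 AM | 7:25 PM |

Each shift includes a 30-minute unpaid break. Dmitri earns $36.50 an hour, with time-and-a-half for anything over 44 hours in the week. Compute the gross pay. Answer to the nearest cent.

Tue: 7:40 AM–2:40 PM = 7 h 0 min; less 30 min break → 6 h 30 min
Wed: 9:19 AM–7:35 PM = 10 h 16 min; less 30 min break → 9 h 46 min
Thu: 10:41 AM–6:01 PM = 7 h 20 min; less 30 min break → 6 h 50 min
Fri: 10:05 AM–8:46 PM = 10 h 41 min; less 30 min break → 10 h 11 min
Sat: 9:15 AM–4:16 PM = 7 h 1 min; less 30 min break → 6 h 31 min
Sun: 8:10 AM–7:25 PM = 11 h 15 min; less 30 min break → 10 h 45 min
Total worked: 50 h 33 min = 3033 min.
Regular 44 h 0 min = 2640 min at $36.50/h; overtime 6 h 33 min = 393 min at $54.75/h.
Pay = (2640 × $36.50 + 393 × $54.75) ÷ 60 = $1964.61.

$1964.61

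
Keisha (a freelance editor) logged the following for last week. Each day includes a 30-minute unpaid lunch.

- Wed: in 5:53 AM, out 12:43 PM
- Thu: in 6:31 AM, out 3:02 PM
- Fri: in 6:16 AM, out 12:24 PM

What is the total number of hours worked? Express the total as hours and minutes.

19 h 59 min

Wed: 5:53 AM–12:43 PM = 6 h 50 min; less 30 min break → 6 h 20 min
Thu: 6:31 AM–3:02 PM = 8 h 31 min; less 30 min break → 8 h 1 min
Fri: 6:16 AM–12:24 PM = 6 h 8 min; less 30 min break → 5 h 38 min
Total: 6 h 20 min + 8 h 1 min + 5 h 38 min = 19 h 59 min.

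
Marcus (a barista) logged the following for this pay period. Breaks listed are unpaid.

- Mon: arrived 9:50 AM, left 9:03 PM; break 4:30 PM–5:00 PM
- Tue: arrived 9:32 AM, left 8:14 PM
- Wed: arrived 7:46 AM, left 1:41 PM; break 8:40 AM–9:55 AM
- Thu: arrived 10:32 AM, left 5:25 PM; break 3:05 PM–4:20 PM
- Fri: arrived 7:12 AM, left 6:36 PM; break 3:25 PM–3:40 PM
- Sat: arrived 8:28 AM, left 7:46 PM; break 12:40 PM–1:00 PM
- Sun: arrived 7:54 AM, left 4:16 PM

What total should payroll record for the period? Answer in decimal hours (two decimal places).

Mon: 9:50 AM–9:03 PM = 11 h 13 min; less 30 min break → 10 h 43 min
Tue: 9:32 AM–8:14 PM = 10 h 42 min
Wed: 7:46 AM–1:41 PM = 5 h 55 min; less 75 min break → 4 h 40 min
Thu: 10:32 AM–5:25 PM = 6 h 53 min; less 75 min break → 5 h 38 min
Fri: 7:12 AM–6:36 PM = 11 h 24 min; less 15 min break → 11 h 9 min
Sat: 8:28 AM–7:46 PM = 11 h 18 min; less 20 min break → 10 h 58 min
Sun: 7:54 AM–4:16 PM = 8 h 22 min
Total: 10 h 43 min + 10 h 42 min + 4 h 40 min + 5 h 38 min + 11 h 9 min + 10 h 58 min + 8 h 22 min = 62 h 12 min.

62.20 hours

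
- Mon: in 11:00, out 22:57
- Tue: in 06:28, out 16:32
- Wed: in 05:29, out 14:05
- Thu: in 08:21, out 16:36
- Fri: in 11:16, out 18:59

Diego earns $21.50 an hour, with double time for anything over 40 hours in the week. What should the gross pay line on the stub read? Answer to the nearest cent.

$1143.08

Mon: 11:00–22:57 = 11 h 57 min
Tue: 06:28–16:32 = 10 h 4 min
Wed: 05:29–14:05 = 8 h 36 min
Thu: 08:21–16:36 = 8 h 15 min
Fri: 11:16–18:59 = 7 h 43 min
Total worked: 46 h 35 min = 2795 min.
Regular 40 h 0 min = 2400 min at $21.50/h; overtime 6 h 35 min = 395 min at $43.00/h.
Pay = (2400 × $21.50 + 395 × $43.00) ÷ 60 = $1143.08.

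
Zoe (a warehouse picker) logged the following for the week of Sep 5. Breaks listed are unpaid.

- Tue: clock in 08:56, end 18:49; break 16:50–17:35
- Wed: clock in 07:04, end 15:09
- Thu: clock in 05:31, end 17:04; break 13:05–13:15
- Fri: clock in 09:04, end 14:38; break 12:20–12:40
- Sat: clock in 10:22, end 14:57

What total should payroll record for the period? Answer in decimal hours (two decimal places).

Tue: 08:56–18:49 = 9 h 53 min; less 45 min break → 9 h 8 min
Wed: 07:04–15:09 = 8 h 5 min
Thu: 05:31–17:04 = 11 h 33 min; less 10 min break → 11 h 23 min
Fri: 09:04–14:38 = 5 h 34 min; less 20 min break → 5 h 14 min
Sat: 10:22–14:57 = 4 h 35 min
Total: 9 h 8 min + 8 h 5 min + 11 h 23 min + 5 h 14 min + 4 h 35 min = 38 h 25 min.

38.42 hours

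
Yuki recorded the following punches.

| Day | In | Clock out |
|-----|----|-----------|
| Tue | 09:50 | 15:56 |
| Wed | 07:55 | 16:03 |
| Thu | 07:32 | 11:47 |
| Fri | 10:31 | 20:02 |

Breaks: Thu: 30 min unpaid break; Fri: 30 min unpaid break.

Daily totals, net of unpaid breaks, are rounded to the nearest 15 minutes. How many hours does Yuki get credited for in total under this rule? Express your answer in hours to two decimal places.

Tue: 09:50–15:56 = 6 h 6 min → rounds to 6 h 0 min
Wed: 07:55–16:03 = 8 h 8 min → rounds to 8 h 15 min
Thu: 07:32–11:47 = 4 h 15 min − 30 min = 3 h 45 min → rounds to 3 h 45 min
Fri: 10:31–20:02 = 9 h 31 min − 30 min = 9 h 1 min → rounds to 9 h 0 min
Total credited: 27 h 0 min.

27.00 hours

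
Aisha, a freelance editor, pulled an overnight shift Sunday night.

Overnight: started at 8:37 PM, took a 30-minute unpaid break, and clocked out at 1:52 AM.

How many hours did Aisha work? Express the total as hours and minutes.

4 h 45 min

Overnight: 8:37 PM → midnight = 3 h 23 min; midnight → 1:52 AM = 1 h 52 min; span 5 h 15 min; less 30 min break → 4 h 45 min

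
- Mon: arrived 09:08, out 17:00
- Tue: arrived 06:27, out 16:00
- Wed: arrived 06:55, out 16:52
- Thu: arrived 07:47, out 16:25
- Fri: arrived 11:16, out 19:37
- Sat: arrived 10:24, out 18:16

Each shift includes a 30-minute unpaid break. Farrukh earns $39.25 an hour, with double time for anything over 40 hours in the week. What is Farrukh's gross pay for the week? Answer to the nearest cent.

Mon: 09:08–17:00 = 7 h 52 min; less 30 min break → 7 h 22 min
Tue: 06:27–16:00 = 9 h 33 min; less 30 min break → 9 h 3 min
Wed: 06:55–16:52 = 9 h 57 min; less 30 min break → 9 h 27 min
Thu: 07:47–16:25 = 8 h 38 min; less 30 min break → 8 h 8 min
Fri: 11:16–19:37 = 8 h 21 min; less 30 min break → 7 h 51 min
Sat: 10:24–18:16 = 7 h 52 min; less 30 min break → 7 h 22 min
Total worked: 49 h 13 min = 2953 min.
Regular 40 h 0 min = 2400 min at $39.25/h; overtime 9 h 13 min = 553 min at $78.50/h.
Pay = (2400 × $39.25 + 553 × $78.50) ÷ 60 = $2293.51.

$2293.51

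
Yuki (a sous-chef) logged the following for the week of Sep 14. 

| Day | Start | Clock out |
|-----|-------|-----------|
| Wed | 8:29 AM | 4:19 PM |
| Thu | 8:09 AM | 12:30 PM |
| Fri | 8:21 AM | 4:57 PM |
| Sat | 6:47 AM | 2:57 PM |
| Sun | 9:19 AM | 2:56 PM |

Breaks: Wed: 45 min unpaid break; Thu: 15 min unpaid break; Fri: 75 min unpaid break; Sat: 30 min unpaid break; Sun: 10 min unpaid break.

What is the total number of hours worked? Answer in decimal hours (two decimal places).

Wed: 8:29 AM–4:19 PM = 7 h 50 min; less 45 min break → 7 h 5 min
Thu: 8:09 AM–12:30 PM = 4 h 21 min; less 15 min break → 4 h 6 min
Fri: 8:21 AM–4:57 PM = 8 h 36 min; less 75 min break → 7 h 21 min
Sat: 6:47 AM–2:57 PM = 8 h 10 min; less 30 min break → 7 h 40 min
Sun: 9:19 AM–2:56 PM = 5 h 37 min; less 10 min break → 5 h 27 min
Total: 7 h 5 min + 4 h 6 min + 7 h 21 min + 7 h 40 min + 5 h 27 min = 31 h 39 min.

31.65 hours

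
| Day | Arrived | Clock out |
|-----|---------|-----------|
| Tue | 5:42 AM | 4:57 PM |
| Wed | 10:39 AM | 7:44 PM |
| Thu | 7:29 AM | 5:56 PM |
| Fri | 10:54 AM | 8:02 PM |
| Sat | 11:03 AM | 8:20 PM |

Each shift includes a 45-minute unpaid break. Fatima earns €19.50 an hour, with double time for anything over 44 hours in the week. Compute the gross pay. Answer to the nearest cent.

€914.55

Tue: 5:42 AM–4:57 PM = 11 h 15 min; less 45 min break → 10 h 30 min
Wed: 10:39 AM–7:44 PM = 9 h 5 min; less 45 min break → 8 h 20 min
Thu: 7:29 AM–5:56 PM = 10 h 27 min; less 45 min break → 9 h 42 min
Fri: 10:54 AM–8:02 PM = 9 h 8 min; less 45 min break → 8 h 23 min
Sat: 11:03 AM–8:20 PM = 9 h 17 min; less 45 min break → 8 h 32 min
Total worked: 45 h 27 min = 2727 min.
Regular 44 h 0 min = 2640 min at €19.50/h; overtime 1 h 27 min = 87 min at €39.00/h.
Pay = (2640 × €19.50 + 87 × €39.00) ÷ 60 = €914.55.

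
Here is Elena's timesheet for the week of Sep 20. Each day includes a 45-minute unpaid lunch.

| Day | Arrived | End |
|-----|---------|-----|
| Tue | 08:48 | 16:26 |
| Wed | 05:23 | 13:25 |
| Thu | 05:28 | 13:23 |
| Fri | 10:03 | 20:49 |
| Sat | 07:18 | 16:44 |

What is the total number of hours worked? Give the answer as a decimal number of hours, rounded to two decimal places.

40.03 hours

Tue: 08:48–16:26 = 7 h 38 min; less 45 min break → 6 h 53 min
Wed: 05:23–13:25 = 8 h 2 min; less 45 min break → 7 h 17 min
Thu: 05:28–13:23 = 7 h 55 min; less 45 min break → 7 h 10 min
Fri: 10:03–20:49 = 10 h 46 min; less 45 min break → 10 h 1 min
Sat: 07:18–16:44 = 9 h 26 min; less 45 min break → 8 h 41 min
Total: 6 h 53 min + 7 h 17 min + 7 h 10 min + 10 h 1 min + 8 h 41 min = 40 h 2 min.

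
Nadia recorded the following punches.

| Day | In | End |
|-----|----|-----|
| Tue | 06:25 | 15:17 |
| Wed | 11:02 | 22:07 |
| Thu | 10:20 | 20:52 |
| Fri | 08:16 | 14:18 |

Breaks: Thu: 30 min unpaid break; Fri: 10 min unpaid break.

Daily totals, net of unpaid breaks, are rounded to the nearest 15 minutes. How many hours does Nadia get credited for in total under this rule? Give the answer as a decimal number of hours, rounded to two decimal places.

Tue: 06:25–15:17 = 8 h 52 min → rounds to 8 h 45 min
Wed: 11:02–22:07 = 11 h 5 min → rounds to 11 h 0 min
Thu: 10:20–20:52 = 10 h 32 min − 30 min = 10 h 2 min → rounds to 10 h 0 min
Fri: 08:16–14:18 = 6 h 2 min − 10 min = 5 h 52 min → rounds to 5 h 45 min
Total credited: 35 h 30 min.

35.50 hours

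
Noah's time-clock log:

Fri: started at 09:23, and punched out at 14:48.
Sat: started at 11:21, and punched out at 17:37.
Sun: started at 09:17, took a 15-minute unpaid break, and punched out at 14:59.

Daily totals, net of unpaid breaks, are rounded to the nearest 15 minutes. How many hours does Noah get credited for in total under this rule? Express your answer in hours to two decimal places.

17.25 hours

Fri: 09:23–14:48 = 5 h 25 min → rounds to 5 h 30 min
Sat: 11:21–17:37 = 6 h 16 min → rounds to 6 h 15 min
Sun: 09:17–14:59 = 5 h 42 min − 15 min = 5 h 27 min → rounds to 5 h 30 min
Total credited: 17 h 15 min.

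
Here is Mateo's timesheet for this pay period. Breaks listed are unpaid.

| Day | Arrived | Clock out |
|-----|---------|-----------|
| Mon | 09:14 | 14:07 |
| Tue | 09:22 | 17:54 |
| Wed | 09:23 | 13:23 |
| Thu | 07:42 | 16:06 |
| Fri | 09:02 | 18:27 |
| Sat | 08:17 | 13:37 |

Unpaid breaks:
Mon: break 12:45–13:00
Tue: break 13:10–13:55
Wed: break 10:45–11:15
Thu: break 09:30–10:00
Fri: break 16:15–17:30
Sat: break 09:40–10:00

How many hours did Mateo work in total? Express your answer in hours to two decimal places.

36.98 hours

Mon: 09:14–14:07 = 4 h 53 min; less 15 min break → 4 h 38 min
Tue: 09:22–17:54 = 8 h 32 min; less 45 min break → 7 h 47 min
Wed: 09:23–13:23 = 4 h 0 min; less 30 min break → 3 h 30 min
Thu: 07:42–16:06 = 8 h 24 min; less 30 min break → 7 h 54 min
Fri: 09:02–18:27 = 9 h 25 min; less 75 min break → 8 h 10 min
Sat: 08:17–13:37 = 5 h 20 min; less 20 min break → 5 h 0 min
Total: 4 h 38 min + 7 h 47 min + 3 h 30 min + 7 h 54 min + 8 h 10 min + 5 h 0 min = 36 h 59 min.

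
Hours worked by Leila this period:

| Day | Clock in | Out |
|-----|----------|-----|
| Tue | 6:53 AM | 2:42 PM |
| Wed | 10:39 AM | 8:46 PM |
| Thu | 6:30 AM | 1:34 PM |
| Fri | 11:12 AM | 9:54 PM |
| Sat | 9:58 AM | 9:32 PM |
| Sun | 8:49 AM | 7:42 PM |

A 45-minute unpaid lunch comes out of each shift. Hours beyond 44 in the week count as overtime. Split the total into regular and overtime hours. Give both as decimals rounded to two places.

Tue: 6:53 AM–2:42 PM = 7 h 49 min; less 45 min break → 7 h 4 min
Wed: 10:39 AM–8:46 PM = 10 h 7 min; less 45 min break → 9 h 22 min
Thu: 6:30 AM–1:34 PM = 7 h 4 min; less 45 min break → 6 h 19 min
Fri: 11:12 AM–9:54 PM = 10 h 42 min; less 45 min break → 9 h 57 min
Sat: 9:58 AM–9:32 PM = 11 h 34 min; less 45 min break → 10 h 49 min
Sun: 8:49 AM–7:42 PM = 10 h 53 min; less 45 min break → 10 h 8 min
Total worked: 53 h 39 min = 53.65 h.
Threshold 44 h → overtime 9 h 39 min, regular 44 h 0 min.

Regular 44.00 hours, overtime 9.65 hours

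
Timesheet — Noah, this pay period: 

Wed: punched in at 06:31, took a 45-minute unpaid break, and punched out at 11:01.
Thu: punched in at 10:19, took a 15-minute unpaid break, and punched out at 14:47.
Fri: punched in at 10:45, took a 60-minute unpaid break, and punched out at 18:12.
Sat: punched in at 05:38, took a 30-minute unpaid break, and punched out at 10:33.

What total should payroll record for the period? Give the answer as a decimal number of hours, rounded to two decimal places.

Wed: 06:31–11:01 = 4 h 30 min; less 45 min break → 3 h 45 min
Thu: 10:19–14:47 = 4 h 28 min; less 15 min break → 4 h 13 min
Fri: 10:45–18:12 = 7 h 27 min; less 60 min break → 6 h 27 min
Sat: 05:38–10:33 = 4 h 55 min; less 30 min break → 4 h 25 min
Total: 3 h 45 min + 4 h 13 min + 6 h 27 min + 4 h 25 min = 18 h 50 min.

18.83 hours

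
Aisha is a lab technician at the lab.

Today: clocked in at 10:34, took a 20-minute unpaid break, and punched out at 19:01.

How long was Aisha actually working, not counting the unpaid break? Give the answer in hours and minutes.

8 h 7 min

Today: 10:34–19:01 = 8 h 27 min; less 20 min break → 8 h 7 min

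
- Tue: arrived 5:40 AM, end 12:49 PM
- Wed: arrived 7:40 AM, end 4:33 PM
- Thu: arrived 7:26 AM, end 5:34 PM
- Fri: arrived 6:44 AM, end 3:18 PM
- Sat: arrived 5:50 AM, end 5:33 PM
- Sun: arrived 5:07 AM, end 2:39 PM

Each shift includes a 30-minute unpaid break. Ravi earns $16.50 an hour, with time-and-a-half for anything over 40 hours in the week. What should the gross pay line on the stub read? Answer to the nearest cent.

Tue: 5:40 AM–12:49 PM = 7 h 9 min; less 30 min break → 6 h 39 min
Wed: 7:40 AM–4:33 PM = 8 h 53 min; less 30 min break → 8 h 23 min
Thu: 7:26 AM–5:34 PM = 10 h 8 min; less 30 min break → 9 h 38 min
Fri: 6:44 AM–3:18 PM = 8 h 34 min; less 30 min break → 8 h 4 min
Sat: 5:50 AM–5:33 PM = 11 h 43 min; less 30 min break → 11 h 13 min
Sun: 5:07 AM–2:39 PM = 9 h 32 min; less 30 min break → 9 h 2 min
Total worked: 52 h 59 min = 3179 min.
Regular 40 h 0 min = 2400 min at $16.50/h; overtime 12 h 59 min = 779 min at $24.75/h.
Pay = (2400 × $16.50 + 779 × $24.75) ÷ 60 = $981.34.

$981.34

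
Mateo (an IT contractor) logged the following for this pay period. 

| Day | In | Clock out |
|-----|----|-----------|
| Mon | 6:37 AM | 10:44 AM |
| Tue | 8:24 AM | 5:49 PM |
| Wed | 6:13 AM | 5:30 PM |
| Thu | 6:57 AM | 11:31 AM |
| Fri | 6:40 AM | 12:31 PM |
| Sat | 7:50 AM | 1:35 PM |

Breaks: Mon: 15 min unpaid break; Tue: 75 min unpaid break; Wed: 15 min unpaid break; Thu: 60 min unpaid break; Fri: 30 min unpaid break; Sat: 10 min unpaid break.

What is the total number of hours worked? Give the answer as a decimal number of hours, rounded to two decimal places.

37.57 hours

Mon: 6:37 AM–10:44 AM = 4 h 7 min; less 15 min break → 3 h 52 min
Tue: 8:24 AM–5:49 PM = 9 h 25 min; less 75 min break → 8 h 10 min
Wed: 6:13 AM–5:30 PM = 11 h 17 min; less 15 min break → 11 h 2 min
Thu: 6:57 AM–11:31 AM = 4 h 34 min; less 60 min break → 3 h 34 min
Fri: 6:40 AM–12:31 PM = 5 h 51 min; less 30 min break → 5 h 21 min
Sat: 7:50 AM–1:35 PM = 5 h 45 min; less 10 min break → 5 h 35 min
Total: 3 h 52 min + 8 h 10 min + 11 h 2 min + 3 h 34 min + 5 h 21 min + 5 h 35 min = 37 h 34 min.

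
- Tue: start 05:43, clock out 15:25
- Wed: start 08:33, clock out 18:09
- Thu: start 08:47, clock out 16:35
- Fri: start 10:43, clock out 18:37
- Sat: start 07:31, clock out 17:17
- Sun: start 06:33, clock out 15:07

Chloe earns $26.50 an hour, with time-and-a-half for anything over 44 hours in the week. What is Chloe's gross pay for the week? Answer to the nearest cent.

$1537.00

Tue: 05:43–15:25 = 9 h 42 min
Wed: 08:33–18:09 = 9 h 36 min
Thu: 08:47–16:35 = 7 h 48 min
Fri: 10:43–18:37 = 7 h 54 min
Sat: 07:31–17:17 = 9 h 46 min
Sun: 06:33–15:07 = 8 h 34 min
Total worked: 53 h 20 min = 3200 min.
Regular 44 h 0 min = 2640 min at $26.50/h; overtime 9 h 20 min = 560 min at $39.75/h.
Pay = (2640 × $26.50 + 560 × $39.75) ÷ 60 = $1537.00.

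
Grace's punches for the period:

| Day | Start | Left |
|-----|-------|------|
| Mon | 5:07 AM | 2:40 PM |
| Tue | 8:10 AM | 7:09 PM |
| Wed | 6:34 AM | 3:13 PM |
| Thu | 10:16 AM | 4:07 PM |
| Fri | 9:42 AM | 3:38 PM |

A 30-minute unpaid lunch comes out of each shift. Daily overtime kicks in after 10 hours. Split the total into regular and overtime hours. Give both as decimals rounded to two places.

Regular 37.98 hours, overtime 0.48 hours

Mon: 5:07 AM–2:40 PM = 9 h 33 min; less 30 min break → 9 h 3 min
Tue: 8:10 AM–7:09 PM = 10 h 59 min; less 30 min break → 10 h 29 min
Wed: 6:34 AM–3:13 PM = 8 h 39 min; less 30 min break → 8 h 9 min
Thu: 10:16 AM–4:07 PM = 5 h 51 min; less 30 min break → 5 h 21 min
Fri: 9:42 AM–3:38 PM = 5 h 56 min; less 30 min break → 5 h 26 min
Mon reg 9 h 3 min / OT 0 h 0 min; Tue reg 10 h 0 min / OT 0 h 29 min; Wed reg 8 h 9 min / OT 0 h 0 min; Thu reg 5 h 21 min / OT 0 h 0 min; Fri reg 5 h 26 min / OT 0 h 0 min.
Totals: regular 37 h 59 min, overtime 0 h 29 min.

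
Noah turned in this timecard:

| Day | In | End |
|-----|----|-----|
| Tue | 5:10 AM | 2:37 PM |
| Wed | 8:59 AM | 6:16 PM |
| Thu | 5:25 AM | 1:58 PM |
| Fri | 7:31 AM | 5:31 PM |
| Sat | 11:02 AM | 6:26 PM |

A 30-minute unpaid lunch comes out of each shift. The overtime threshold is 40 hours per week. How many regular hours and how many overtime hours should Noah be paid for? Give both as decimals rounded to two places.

Regular 40.00 hours, overtime 2.18 hours

Tue: 5:10 AM–2:37 PM = 9 h 27 min; less 30 min break → 8 h 57 min
Wed: 8:59 AM–6:16 PM = 9 h 17 min; less 30 min break → 8 h 47 min
Thu: 5:25 AM–1:58 PM = 8 h 33 min; less 30 min break → 8 h 3 min
Fri: 7:31 AM–5:31 PM = 10 h 0 min; less 30 min break → 9 h 30 min
Sat: 11:02 AM–6:26 PM = 7 h 24 min; less 30 min break → 6 h 54 min
Total worked: 42 h 11 min = 42.18 h.
Threshold 40 h → overtime 2 h 11 min, regular 40 h 0 min.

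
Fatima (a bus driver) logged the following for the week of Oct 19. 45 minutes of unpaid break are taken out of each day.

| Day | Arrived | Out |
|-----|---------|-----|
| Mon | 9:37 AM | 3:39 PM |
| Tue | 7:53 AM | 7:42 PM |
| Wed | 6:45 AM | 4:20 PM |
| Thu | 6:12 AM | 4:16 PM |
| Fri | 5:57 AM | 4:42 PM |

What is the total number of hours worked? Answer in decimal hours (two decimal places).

Mon: 9:37 AM–3:39 PM = 6 h 2 min; less 45 min break → 5 h 17 min
Tue: 7:53 AM–7:42 PM = 11 h 49 min; less 45 min break → 11 h 4 min
Wed: 6:45 AM–4:20 PM = 9 h 35 min; less 45 min break → 8 h 50 min
Thu: 6:12 AM–4:16 PM = 10 h 4 min; less 45 min break → 9 h 19 min
Fri: 5:57 AM–4:42 PM = 10 h 45 min; less 45 min break → 10 h 0 min
Total: 5 h 17 min + 11 h 4 min + 8 h 50 min + 9 h 19 min + 10 h 0 min = 44 h 30 min.

44.50 hours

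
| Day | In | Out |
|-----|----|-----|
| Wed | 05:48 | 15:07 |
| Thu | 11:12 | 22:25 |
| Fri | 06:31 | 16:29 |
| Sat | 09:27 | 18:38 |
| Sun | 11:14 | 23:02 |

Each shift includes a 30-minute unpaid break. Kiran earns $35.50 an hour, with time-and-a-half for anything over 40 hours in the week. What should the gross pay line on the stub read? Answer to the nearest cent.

Wed: 05:48–15:07 = 9 h 19 min; less 30 min break → 8 h 49 min
Thu: 11:12–22:25 = 11 h 13 min; less 30 min break → 10 h 43 min
Fri: 06:31–16:29 = 9 h 58 min; less 30 min break → 9 h 28 min
Sat: 09:27–18:38 = 9 h 11 min; less 30 min break → 8 h 41 min
Sun: 11:14–23:02 = 11 h 48 min; less 30 min break → 11 h 18 min
Total worked: 48 h 59 min = 2939 min.
Regular 40 h 0 min = 2400 min at $35.50/h; overtime 8 h 59 min = 539 min at $53.25/h.
Pay = (2400 × $35.50 + 539 × $53.25) ÷ 60 = $1898.36.

$1898.36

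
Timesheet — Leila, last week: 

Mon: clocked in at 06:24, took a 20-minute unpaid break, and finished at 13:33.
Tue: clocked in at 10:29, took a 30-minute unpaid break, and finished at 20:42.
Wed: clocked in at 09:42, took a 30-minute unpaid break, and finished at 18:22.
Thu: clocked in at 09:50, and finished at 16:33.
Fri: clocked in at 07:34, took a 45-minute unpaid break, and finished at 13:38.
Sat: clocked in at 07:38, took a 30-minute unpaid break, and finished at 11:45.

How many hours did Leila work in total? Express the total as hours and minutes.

Mon: 06:24–13:33 = 7 h 9 min; less 20 min break → 6 h 49 min
Tue: 10:29–20:42 = 10 h 13 min; less 30 min break → 9 h 43 min
Wed: 09:42–18:22 = 8 h 40 min; less 30 min break → 8 h 10 min
Thu: 09:50–16:33 = 6 h 43 min
Fri: 07:34–13:38 = 6 h 4 min; less 45 min break → 5 h 19 min
Sat: 07:38–11:45 = 4 h 7 min; less 30 min break → 3 h 37 min
Total: 6 h 49 min + 9 h 43 min + 8 h 10 min + 6 h 43 min + 5 h 19 min + 3 h 37 min = 40 h 21 min.

40 h 21 min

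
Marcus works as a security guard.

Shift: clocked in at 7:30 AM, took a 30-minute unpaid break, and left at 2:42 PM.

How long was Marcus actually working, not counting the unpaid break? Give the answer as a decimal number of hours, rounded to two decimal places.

Shift: 7:30 AM–2:42 PM = 7 h 12 min; less 30 min break → 6 h 42 min

6.70 hours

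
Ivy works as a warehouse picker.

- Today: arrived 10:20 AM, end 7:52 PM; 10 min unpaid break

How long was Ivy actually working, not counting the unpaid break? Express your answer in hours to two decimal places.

Today: 10:20 AM–7:52 PM = 9 h 32 min; less 10 min break → 9 h 22 min

9.37 hours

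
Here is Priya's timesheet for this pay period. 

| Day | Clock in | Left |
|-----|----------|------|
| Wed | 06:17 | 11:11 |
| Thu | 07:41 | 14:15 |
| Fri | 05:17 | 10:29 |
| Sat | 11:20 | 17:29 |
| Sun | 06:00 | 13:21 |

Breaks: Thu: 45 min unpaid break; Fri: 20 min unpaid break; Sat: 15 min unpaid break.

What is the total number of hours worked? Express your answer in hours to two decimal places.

28.83 hours

Wed: 06:17–11:11 = 4 h 54 min
Thu: 07:41–14:15 = 6 h 34 min; less 45 min break → 5 h 49 min
Fri: 05:17–10:29 = 5 h 12 min; less 20 min break → 4 h 52 min
Sat: 11:20–17:29 = 6 h 9 min; less 15 min break → 5 h 54 min
Sun: 06:00–13:21 = 7 h 21 min
Total: 4 h 54 min + 5 h 49 min + 4 h 52 min + 5 h 54 min + 7 h 21 min = 28 h 50 min.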